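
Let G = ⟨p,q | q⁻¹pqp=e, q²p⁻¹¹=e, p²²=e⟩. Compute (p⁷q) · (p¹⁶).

Compute (p⁷q) · (p¹⁶) by multiplying left to right and reducing via the relations at each step:
  (p⁷q) · p¹⁶ = p²q⁻¹

Answer: p²q⁻¹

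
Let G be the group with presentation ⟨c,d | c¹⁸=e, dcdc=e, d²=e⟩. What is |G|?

Enumerate words in the generators, reducing via the relations: the distinct elements are
  {c, d, e, cd, c², c³, c⁴, c⁵, c⁶, c⁷, c⁸, c⁹, c²d, c³d, c¹², c¹³, c¹¹, c¹⁰, c¹⁴, c¹⁵, c¹⁶, c¹⁷, c⁴d, c⁵d, c⁶d, c⁷d, c⁸d, c⁹d, c¹²d, c¹³d, c¹¹d, c¹⁰d, c¹⁴d, c¹⁵d, c¹⁶d, c¹⁷d}.
No further products give new elements, so |G| = 36.

Answer: 36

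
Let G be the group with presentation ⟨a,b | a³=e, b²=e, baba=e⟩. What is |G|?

Enumerate words in the generators, reducing via the relations: the distinct elements are
  {a, b, e, ab, a², a²b}.
No further products give new elements, so |G| = 6.

Answer: 6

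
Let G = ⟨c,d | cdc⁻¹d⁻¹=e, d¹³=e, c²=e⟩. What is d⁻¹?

The order of d is 13 (smallest k with dᵏ = e), so d⁻¹ = d¹² = d¹².
Check: d · (d¹²) → d · d¹² = e, giving e as required.

Answer: d¹²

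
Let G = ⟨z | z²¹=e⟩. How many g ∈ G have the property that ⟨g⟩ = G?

G is cyclic of order 21. An element generates G iff its order is 21, and a cyclic group of order 21 has exactly φ(21) = 12 such elements.

Answer: 12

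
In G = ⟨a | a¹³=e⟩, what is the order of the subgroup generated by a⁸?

|⟨a⁸⟩| equals the order of a⁸. Compute successive powers until reaching e:
  (a⁸)¹ = a⁸, (a⁸)² = a³, (a⁸)³ = a¹¹, (a⁸)⁴ = a⁶, (a⁸)⁵ = a, (a⁸)⁶ = a⁹, (a⁸)⁷ = a⁴, (a⁸)⁸ = a¹², (a⁸)⁹ = a⁷, (a⁸)¹⁰ = a², (a⁸)¹¹ = a¹⁰, (a⁸)¹² = a⁵, (a⁸)¹³ = e.
The smallest positive k with (a⁸)ᵏ = e is 13, so |⟨a⁸⟩| = 13.

Answer: 13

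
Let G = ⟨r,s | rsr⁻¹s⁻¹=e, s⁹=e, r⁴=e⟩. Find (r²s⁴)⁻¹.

The order of (r²s⁴) is 18 (smallest k with (r²s⁴)ᵏ = e), so (r²s⁴)⁻¹ = (r²s⁴)¹⁷ = r²s⁵.
Check: (r²s⁴) · (r²s⁵) → (r²s⁴) · r² = s⁴;   (s⁴) · s⁵ = e, giving e as required.

Answer: r²s⁵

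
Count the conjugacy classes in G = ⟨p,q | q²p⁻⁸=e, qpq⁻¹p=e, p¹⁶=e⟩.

The conjugacy classes (representative and size) are:
  [e] (size 1), [p] (size 2), [p¹⁴] (size 2), [p¹³] (size 2), [p¹²] (size 2), [p⁵] (size 2), [p¹⁰] (size 2), [p⁷] (size 2), [p⁸] (size 1), [q⁻¹] (size 8), [p⁷q⁻¹] (size 8).
Class equation: 1 + 2 + 2 + 2 + 2 + 2 + 2 + 2 + 1 + 8 + 8 = 32 = |G|. So G has 11 conjugacy classes.

Answer: 11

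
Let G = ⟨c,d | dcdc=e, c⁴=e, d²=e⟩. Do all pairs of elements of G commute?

c·d = cd but d·c = c³d, so c·d ≠ d·c and G is not abelian.

Answer: No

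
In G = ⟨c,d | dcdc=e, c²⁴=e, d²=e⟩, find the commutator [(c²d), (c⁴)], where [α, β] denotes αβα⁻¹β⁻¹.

[(c²d), (c⁴)] = (c²d)·(c⁴)·(c²d)⁻¹·(c⁴)⁻¹.
  (c²d) · (c⁴) = c²²d
  (c²²d) · (c²d) = c²⁰
  (c²⁰) · (c²⁰) = c¹⁶

Answer: c¹⁶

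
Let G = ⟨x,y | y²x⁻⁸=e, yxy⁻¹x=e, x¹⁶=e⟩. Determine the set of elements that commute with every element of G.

An element z ∈ Z(G) iff z commutes with every generator.
For example x⁸ is central: (x⁸)·x = x⁹ = x·(x⁸); (x⁸)·y = y⁻¹ = y·(x⁸).
Whereas x ∉ Z(G) since x·y = xy ≠ x⁷y⁻¹ = y·x.
Checking each of the 32 elements this way gives Z(G) = {e, x⁸}, of order 2.

Answer: {e, x⁸}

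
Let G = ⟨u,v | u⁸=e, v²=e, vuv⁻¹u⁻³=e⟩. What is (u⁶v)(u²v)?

Compute (u⁶v) · (u²v) by multiplying left to right and reducing via the relations at each step:
  (u⁶v) · u² = u⁴v
  (u⁴v) · v = u⁴

Answer: u⁴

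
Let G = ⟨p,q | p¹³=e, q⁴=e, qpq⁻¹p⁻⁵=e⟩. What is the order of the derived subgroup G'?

G' = [G, G] is generated by all commutators. The generator-pair commutators are: [p, q] = p⁹.
The subgroup they normally generate is {e, p, p², p³, p⁴, p⁵, p⁶, p⁷, p⁸, p⁹, p¹⁰, p¹¹, p¹²}, of order 13.
Check: |G/G'| = 52/13 = 4 is the order of the abelianisation.

Answer: 13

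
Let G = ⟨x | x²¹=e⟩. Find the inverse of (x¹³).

The order of (x¹³) is 21 (smallest k with (x¹³)ᵏ = e), so (x¹³)⁻¹ = (x¹³)²⁰ = x⁸.
Check: (x¹³) · (x⁸) → (x¹³) · x⁸ = e, giving e as required.

Answer: x⁸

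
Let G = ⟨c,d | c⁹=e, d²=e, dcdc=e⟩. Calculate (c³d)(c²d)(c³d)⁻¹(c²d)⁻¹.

[(c³d), (c²d)] = (c³d)·(c²d)·(c³d)⁻¹·(c²d)⁻¹.
  (c³d) · (c²d) = c
  c · (c³d) = c⁴d
  (c⁴d) · (c²d) = c²

Answer: c²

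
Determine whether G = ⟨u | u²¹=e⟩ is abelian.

G has a single generator, so G is cyclic and hence abelian.

Answer: Yes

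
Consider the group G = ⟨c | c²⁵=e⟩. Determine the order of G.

G is generated by a single element, so G is cyclic. The relator gives c²⁵ = e and no smaller power is forced to be e, so the 25 powers {c, e, c², c³, c⁴, c⁵, c⁶, c⁷, c⁸, c⁹, c²², c²³, c²¹, c²⁰, c²⁴, c¹², c¹³, c¹¹, c¹⁰, c¹⁴, c¹⁵, c¹⁶, c¹⁷, c¹⁸, c¹⁹} are distinct. Hence |G| = 25.

Answer: 25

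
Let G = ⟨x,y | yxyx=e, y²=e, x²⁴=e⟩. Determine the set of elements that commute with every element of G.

An element z ∈ Z(G) iff z commutes with every generator.
For example x¹² is central: (x¹²)·x = x¹³ = x·(x¹²); (x¹²)·y = x¹²y = y·(x¹²).
Whereas x ∉ Z(G) since x·y = xy ≠ x²³y = y·x.
Checking each of the 48 elements this way gives Z(G) = {e, x¹²}, of order 2.

Answer: {e, x¹²}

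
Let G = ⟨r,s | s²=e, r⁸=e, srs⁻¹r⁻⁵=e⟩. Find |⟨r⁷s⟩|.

|⟨r⁷s⟩| equals the order of r⁷s. Compute successive powers until reaching e:
  (r⁷s)¹ = r⁷s, (r⁷s)² = r², (r⁷s)³ = rs, (r⁷s)⁴ = r⁴, (r⁷s)⁵ = r³s, (r⁷s)⁶ = r⁶, (r⁷s)⁷ = r⁵s, (r⁷s)⁸ = e.
The smallest positive k with (r⁷s)ᵏ = e is 8, so |⟨r⁷s⟩| = 8.

Answer: 8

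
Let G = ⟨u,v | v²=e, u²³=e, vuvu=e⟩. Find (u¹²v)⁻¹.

The order of (u¹²v) is 2 (smallest k with (u¹²v)ᵏ = e), so (u¹²v)⁻¹ = (u¹²v)¹ = u¹²v.
Check: (u¹²v) · (u¹²v) → (u¹²v) · u¹² = v;   v · v = e, giving e as required.

Answer: u¹²v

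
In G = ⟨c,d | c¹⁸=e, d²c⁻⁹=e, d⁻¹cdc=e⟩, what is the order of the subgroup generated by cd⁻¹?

|⟨cd⁻¹⟩| equals the order of cd⁻¹. Compute successive powers until reaching e:
  (cd⁻¹)¹ = cd⁻¹, (cd⁻¹)² = c⁹, (cd⁻¹)³ = cd, (cd⁻¹)⁴ = e.
The smallest positive k with (cd⁻¹)ᵏ = e is 4, so |⟨cd⁻¹⟩| = 4.

Answer: 4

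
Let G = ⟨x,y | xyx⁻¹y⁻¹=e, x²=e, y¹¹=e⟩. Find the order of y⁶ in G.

Compute successive powers until reaching e:
  (y⁶)¹ = y⁶, (y⁶)² = y, (y⁶)³ = y⁷, (y⁶)⁴ = y², (y⁶)⁵ = y⁸, (y⁶)⁶ = y³, (y⁶)⁷ = y⁹, (y⁶)⁸ = y⁴, (y⁶)⁹ = y¹⁰, (y⁶)¹⁰ = y⁵, (y⁶)¹¹ = e.
The smallest positive k with (y⁶)ᵏ = e is 11.

Answer: 11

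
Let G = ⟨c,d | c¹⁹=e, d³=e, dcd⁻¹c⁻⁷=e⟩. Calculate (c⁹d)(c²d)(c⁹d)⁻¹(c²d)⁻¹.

[(c⁹d), (c²d)] = (c⁹d)·(c²d)·(c⁹d)⁻¹·(c²d)⁻¹.
  (c⁹d) · (c²d) = c⁴d²
  (c⁴d²) · (c¹⁵d²) = c¹⁷d
  (c¹⁷d) · (c¹⁶d²) = c¹⁵

Answer: c¹⁵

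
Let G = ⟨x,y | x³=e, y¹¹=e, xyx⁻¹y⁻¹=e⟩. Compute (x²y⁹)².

Compute successive powers of (x²y⁹), reducing at each step:
  (x²y⁹)²: (x²y⁹) · x² = xy⁹;   (xy⁹) · y⁹ = xy⁷

Answer: xy⁷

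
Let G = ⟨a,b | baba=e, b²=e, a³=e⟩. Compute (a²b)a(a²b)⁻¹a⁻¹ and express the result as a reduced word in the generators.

[(a²b), a] = (a²b)·a·(a²b)⁻¹·a⁻¹.
  (a²b) · a = ab
  (ab) · (a²b) = a²
  (a²) · (a²) = a

Answer: a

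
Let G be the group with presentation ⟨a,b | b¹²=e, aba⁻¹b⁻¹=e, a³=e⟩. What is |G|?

Enumerate words in the generators, reducing via the relations: the distinct elements are
  {a, b, e, ab, a², b², b³, b⁴, b⁵, b⁶, b⁷, b⁸, b⁹, ab², ab³, ab⁴, ab⁵, ab⁶, ab⁷, ab⁸, ab⁹, a²b, b¹¹, b¹⁰, ab¹¹, ab¹⁰, a²b², a²b³, a²b⁴, a²b⁵, a²b⁶, a²b⁷, a²b⁸, a²b⁹, a²b¹¹, a²b¹⁰}.
No further products give new elements, so |G| = 36.

Answer: 36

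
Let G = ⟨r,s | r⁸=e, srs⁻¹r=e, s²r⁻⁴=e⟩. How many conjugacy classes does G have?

The conjugacy classes (representative and size) are:
  [e] (size 1), [r⁷] (size 2), [r²] (size 2), [r⁵] (size 2), [r⁴] (size 1), [r²s⁻¹] (size 4), [r³s] (size 4).
Class equation: 1 + 2 + 2 + 2 + 1 + 4 + 4 = 16 = |G|. So G has 7 conjugacy classes.

Answer: 7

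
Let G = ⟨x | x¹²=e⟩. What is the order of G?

G is generated by a single element, so G is cyclic. The relator gives x¹² = e and no smaller power is forced to be e, so the 12 powers {e, x, x², x³, x⁴, x⁵, x⁶, x⁷, x⁸, x⁹, x¹¹, x¹⁰} are distinct. Hence |G| = 12.

Answer: 12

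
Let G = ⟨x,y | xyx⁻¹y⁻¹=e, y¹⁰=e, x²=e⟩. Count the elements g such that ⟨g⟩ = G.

⟨g⟩ = G would require ord(g) = |G| = 20, but the maximum element order in G is 10 < 20. So G is not cyclic and no single element generates it: the count is 0.

Answer: 0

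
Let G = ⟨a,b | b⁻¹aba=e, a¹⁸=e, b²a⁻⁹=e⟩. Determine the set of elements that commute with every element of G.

An element z ∈ Z(G) iff z commutes with every generator.
For example a⁹ is central: (a⁹)·a = a¹⁰ = a·(a⁹); (a⁹)·b = b⁻¹ = b·(a⁹).
Whereas a ∉ Z(G) since a·b = ab ≠ a⁸b⁻¹ = b·a.
Checking each of the 36 elements this way gives Z(G) = {e, a⁹}, of order 2.

Answer: {e, a⁹}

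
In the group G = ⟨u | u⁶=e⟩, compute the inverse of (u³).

The order of (u³) is 2 (smallest k with (u³)ᵏ = e), so (u³)⁻¹ = (u³)¹ = u³.
Check: (u³) · (u³) → (u³) · u³ = e, giving e as required.

Answer: u³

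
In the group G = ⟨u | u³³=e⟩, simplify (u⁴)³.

Compute successive powers of (u⁴), reducing at each step:
  (u⁴)²: (u⁴) · u⁴ = u⁸
  (u⁴)³: (u⁸) · u⁴ = u¹²

Answer: u¹²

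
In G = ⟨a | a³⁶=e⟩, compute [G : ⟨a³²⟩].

First find ord(a³²) by computing successive powers:
  (a³²)¹ = a³², (a³²)² = a²⁸, (a³²)³ = a²⁴, (a³²)⁴ = a²⁰, (a³²)⁵ = a¹⁶, (a³²)⁶ = a¹², (a³²)⁷ = a⁸, (a³²)⁸ = a⁴, (a³²)⁹ = e.
So |⟨a³²⟩| = ord(a³²) = 9. With |G| = 36, by Lagrange [G : ⟨a³²⟩] = 36/9 = 4.

Answer: 4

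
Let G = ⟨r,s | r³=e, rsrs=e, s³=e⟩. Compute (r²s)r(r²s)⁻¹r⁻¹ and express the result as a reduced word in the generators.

[(r²s), r] = (r²s)·r·(r²s)⁻¹·r⁻¹.
  (r²s) · r = rs²
  (rs²) · (s²r) = s²
  (s²) · (r²) = rs

Answer: rs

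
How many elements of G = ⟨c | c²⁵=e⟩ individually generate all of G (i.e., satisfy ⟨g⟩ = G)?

G is cyclic of order 25. An element generates G iff its order is 25, and a cyclic group of order 25 has exactly φ(25) = 20 such elements.

Answer: 20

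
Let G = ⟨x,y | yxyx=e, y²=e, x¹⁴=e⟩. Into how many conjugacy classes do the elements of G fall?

The conjugacy classes (representative and size) are:
  [e] (size 1), [x¹³] (size 2), [x²] (size 2), [x³] (size 2), [x¹⁰] (size 2), [x⁵] (size 2), [x⁸] (size 2), [x⁷] (size 1), [x⁶y] (size 7), [x⁹y] (size 7).
Class equation: 1 + 2 + 2 + 2 + 2 + 2 + 2 + 1 + 7 + 7 = 28 = |G|. So G has 10 conjugacy classes.

Answer: 10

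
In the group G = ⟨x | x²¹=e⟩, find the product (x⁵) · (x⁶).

Compute (x⁵) · (x⁶) by multiplying left to right and reducing via the relations at each step:
  (x⁵) · x⁶ = x¹¹

Answer: x¹¹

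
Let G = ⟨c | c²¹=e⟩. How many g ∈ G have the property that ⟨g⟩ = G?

G is cyclic of order 21. An element generates G iff its order is 21, and a cyclic group of order 21 has exactly φ(21) = 12 such elements.

Answer: 12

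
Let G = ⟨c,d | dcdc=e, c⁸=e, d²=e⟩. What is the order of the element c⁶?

Compute successive powers until reaching e:
  (c⁶)¹ = c⁶, (c⁶)² = c⁴, (c⁶)³ = c², (c⁶)⁴ = e.
The smallest positive k with (c⁶)ᵏ = e is 4.

Answer: 4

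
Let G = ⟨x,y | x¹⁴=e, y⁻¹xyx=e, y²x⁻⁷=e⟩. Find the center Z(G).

An element z ∈ Z(G) iff z commutes with every generator.
For example x⁷ is central: (x⁷)·x = x⁸ = x·(x⁷); (x⁷)·y = y⁻¹ = y·(x⁷).
Whereas x ∉ Z(G) since x·y = xy ≠ x⁶y⁻¹ = y·x.
Checking each of the 28 elements this way gives Z(G) = {e, x⁷}, of order 2.

Answer: {e, x⁷}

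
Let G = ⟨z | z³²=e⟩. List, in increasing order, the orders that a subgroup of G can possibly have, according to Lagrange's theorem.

|G| = 32 = 2⁵. By Lagrange's theorem the order of any subgroup divides 32; the divisors of 32 are 1, 2, 4, 8, 16, 32.

Answer: 1, 2, 4, 8, 16, 32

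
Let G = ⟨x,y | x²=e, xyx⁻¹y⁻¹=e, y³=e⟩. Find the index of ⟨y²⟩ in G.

First find ord(y²) by computing successive powers:
  (y²)¹ = y², (y²)² = y, (y²)³ = e.
So |⟨y²⟩| = ord(y²) = 3. With |G| = 6, by Lagrange [G : ⟨y²⟩] = 6/3 = 2.

Answer: 2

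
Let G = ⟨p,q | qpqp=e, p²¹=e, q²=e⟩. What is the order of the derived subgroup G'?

G' = [G, G] is generated by all commutators. The generator-pair commutators are: [p, q] = p².
The subgroup they normally generate is {e, p, p², p³, p⁴, p⁵, p⁶, p⁷, p⁸, p⁹, p¹⁰, p¹¹, p¹², p¹³, p¹⁴, p¹⁵, p¹⁶, p¹⁷, p¹⁸, p¹⁹, p²⁰}, of order 21.
Check: |G/G'| = 42/21 = 2 is the order of the abelianisation.

Answer: 21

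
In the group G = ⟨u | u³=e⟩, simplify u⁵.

Compute successive powers of u, reducing at each step:
  u²: u · u = u²
  u³: (u²) · u = e
  u⁴: e · u = u
  u⁵: u · u = u²

Answer: u²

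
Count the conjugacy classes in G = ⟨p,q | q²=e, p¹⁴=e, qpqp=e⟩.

The conjugacy classes (representative and size) are:
  [e] (size 1), [p¹³] (size 2), [p²] (size 2), [p³] (size 2), [p¹⁰] (size 2), [p⁵] (size 2), [p⁸] (size 2), [p⁷] (size 1), [p⁶q] (size 7), [p⁹q] (size 7).
Class equation: 1 + 2 + 2 + 2 + 2 + 2 + 2 + 1 + 7 + 7 = 28 = |G|. So G has 10 conjugacy classes.

Answer: 10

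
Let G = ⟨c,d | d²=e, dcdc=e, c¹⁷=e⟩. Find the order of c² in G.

Compute successive powers until reaching e:
  (c²)¹ = c², (c²)² = c⁴, (c²)³ = c⁶, (c²)⁴ = c⁸, (c²)⁵ = c¹⁰, (c²)⁶ = c¹², (c²)⁷ = c¹⁴, (c²)⁸ = c¹⁶, (c²)⁹ = c, (c²)¹⁰ = c³, (c²)¹¹ = c⁵, (c²)¹² = c⁷, (c²)¹³ = c⁹, (c²)¹⁴ = c¹¹, (c²)¹⁵ = c¹³, (c²)¹⁶ = c¹⁵, (c²)¹⁷ = e.
The smallest positive k with (c²)ᵏ = e is 17.

Answer: 17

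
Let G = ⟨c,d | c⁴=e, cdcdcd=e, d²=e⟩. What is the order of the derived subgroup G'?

G' = [G, G] is generated by all commutators. The generator-pair commutators are: [c, d] = c²dc.
The subgroup they normally generate is {e, c², cd, dc³, c²dc, c³d, c²dc³, dc, cdc², dc²d, c²dc²d, c³dc²}, of order 12.
Check: |G/G'| = 24/12 = 2 is the order of the abelianisation.

Answer: 12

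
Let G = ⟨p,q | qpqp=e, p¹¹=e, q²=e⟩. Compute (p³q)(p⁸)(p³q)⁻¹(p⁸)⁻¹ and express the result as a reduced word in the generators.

[(p³q), (p⁸)] = (p³q)·(p⁸)·(p³q)⁻¹·(p⁸)⁻¹.
  (p³q) · (p⁸) = p⁶q
  (p⁶q) · (p³q) = p³
  (p³) · (p³) = p⁶

Answer: p⁶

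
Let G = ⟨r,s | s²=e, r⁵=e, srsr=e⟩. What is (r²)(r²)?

Compute (r²) · (r²) by multiplying left to right and reducing via the relations at each step:
  (r²) · r² = r⁴

Answer: r⁴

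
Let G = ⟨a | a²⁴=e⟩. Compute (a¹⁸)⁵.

Compute successive powers of (a¹⁸), reducing at each step:
  (a¹⁸)²: (a¹⁸) · a¹⁸ = a¹²
  (a¹⁸)³: (a¹²) · a¹⁸ = a⁶
  (a¹⁸)⁴: (a⁶) · a¹⁸ = e
  (a¹⁸)⁵: e · a¹⁸ = a¹⁸

Answer: a¹⁸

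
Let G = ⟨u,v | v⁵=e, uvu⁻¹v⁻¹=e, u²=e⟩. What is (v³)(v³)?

Compute (v³) · (v³) by multiplying left to right and reducing via the relations at each step:
  (v³) · v³ = v

Answer: v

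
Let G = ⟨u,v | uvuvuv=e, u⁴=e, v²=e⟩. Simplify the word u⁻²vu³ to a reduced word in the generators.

Multiply left to right, reducing at each step:
  (u²) · v = u²v
  (u²v) · u³ = u²vu³

Answer: u²vu³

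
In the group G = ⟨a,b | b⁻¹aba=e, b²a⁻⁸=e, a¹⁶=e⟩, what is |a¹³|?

Compute successive powers until reaching e:
  (a¹³)¹ = a¹³, (a¹³)² = a¹⁰, (a¹³)³ = a⁷, (a¹³)⁴ = a⁴, (a¹³)⁵ = a, (a¹³)⁶ = a¹⁴, (a¹³)⁷ = a¹¹, (a¹³)⁸ = a⁸, (a¹³)⁹ = a⁵, (a¹³)¹⁰ = a², (a¹³)¹¹ = a¹⁵, (a¹³)¹² = a¹², (a¹³)¹³ = a⁹, (a¹³)¹⁴ = a⁶, (a¹³)¹⁵ = a³, (a¹³)¹⁶ = e.
The smallest positive k with (a¹³)ᵏ = e is 16.

Answer: 16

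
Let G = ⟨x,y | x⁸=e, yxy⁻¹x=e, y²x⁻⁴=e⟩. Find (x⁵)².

Compute successive powers of (x⁵), reducing at each step:
  (x⁵)²: (x⁵) · x⁵ = x²

Answer: x²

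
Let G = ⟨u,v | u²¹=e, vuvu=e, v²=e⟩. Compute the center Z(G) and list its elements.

An element z ∈ Z(G) iff z commutes with every generator.
For example e is central: e·u = u = u·e; e·v = v = v·e.
Whereas u ∉ Z(G) since u·v = uv ≠ u²⁰v = v·u.
Checking each of the 42 elements this way gives Z(G) = {e}, of order 1.

Answer: {e}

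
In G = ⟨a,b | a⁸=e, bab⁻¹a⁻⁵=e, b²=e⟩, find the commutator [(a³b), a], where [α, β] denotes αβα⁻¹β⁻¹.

[(a³b), a] = (a³b)·a·(a³b)⁻¹·a⁻¹.
  (a³b) · a = b
  b · (ab) = a⁵
  (a⁵) · (a⁷) = a⁴

Answer: a⁴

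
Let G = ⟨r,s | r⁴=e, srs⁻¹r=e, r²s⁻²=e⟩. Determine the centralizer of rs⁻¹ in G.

⟨rs⁻¹⟩ ⊆ C_G(rs⁻¹) since powers of rs⁻¹ commute with rs⁻¹; so |C_G(rs⁻¹)| ≥ |⟨rs⁻¹⟩| = 4.
By orbit–stabilizer, |C_G(rs⁻¹)| = |G| / |conj. class of rs⁻¹| = 8 / 2 = 4.
The 4 elements commuting with rs⁻¹ are {e, r², rs⁻¹, rs}.

Answer: {e, r², rs⁻¹, rs}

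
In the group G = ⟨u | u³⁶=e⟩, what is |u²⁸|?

Compute successive powers until reaching e:
  (u²⁸)¹ = u²⁸, (u²⁸)² = u²⁰, (u²⁸)³ = u¹², (u²⁸)⁴ = u⁴, (u²⁸)⁵ = u³², (u²⁸)⁶ = u²⁴, (u²⁸)⁷ = u¹⁶, (u²⁸)⁸ = u⁸, (u²⁸)⁹ = e.
The smallest positive k with (u²⁸)ᵏ = e is 9.

Answer: 9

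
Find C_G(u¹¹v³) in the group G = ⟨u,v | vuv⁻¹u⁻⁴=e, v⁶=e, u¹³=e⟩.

⟨u¹¹v³⟩ ⊆ C_G(u¹¹v³) since powers of u¹¹v³ commute with u¹¹v³; so |C_G(u¹¹v³)| ≥ |⟨u¹¹v³⟩| = 2.
By orbit–stabilizer, |C_G(u¹¹v³)| = |G| / |conj. class of u¹¹v³| = 78 / 13 = 6.
The 6 elements commuting with u¹¹v³ are {e, u²v², u³v, u⁸v⁴, u⁹v⁵, u¹¹v³}.

Answer: {e, u²v², u³v, u⁸v⁴, u⁹v⁵, u¹¹v³}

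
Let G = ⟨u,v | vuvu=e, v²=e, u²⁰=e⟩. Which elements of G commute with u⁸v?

⟨u⁸v⟩ ⊆ C_G(u⁸v) since powers of u⁸v commute with u⁸v; so |C_G(u⁸v)| ≥ |⟨u⁸v⟩| = 2.
By orbit–stabilizer, |C_G(u⁸v)| = |G| / |conj. class of u⁸v| = 40 / 10 = 4.
The 4 elements commuting with u⁸v are {e, u¹⁰, u⁸v, u¹⁸v}.

Answer: {e, u¹⁰, u⁸v, u¹⁸v}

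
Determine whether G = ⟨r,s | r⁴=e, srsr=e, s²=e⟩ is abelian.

r·s = rs but s·r = r³s, so r·s ≠ s·r and G is not abelian.

Answer: No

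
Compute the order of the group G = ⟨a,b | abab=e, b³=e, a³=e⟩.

Enumerate words in the generators, reducing via the relations: the distinct elements are
  {a, b, e, ab, a², b², ab², a²b, ba², b²a, ab²a, a²b²}.
No further products give new elements, so |G| = 12.

Answer: 12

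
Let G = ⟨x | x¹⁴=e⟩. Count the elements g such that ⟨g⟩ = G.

G is cyclic of order 14. An element generates G iff its order is 14, and a cyclic group of order 14 has exactly φ(14) = 6 such elements.

Answer: 6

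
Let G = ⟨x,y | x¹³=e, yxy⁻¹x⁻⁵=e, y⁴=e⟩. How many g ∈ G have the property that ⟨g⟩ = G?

⟨g⟩ = G would require ord(g) = |G| = 52, but the maximum element order in G is 13 < 52. So G is not cyclic and no single element generates it: the count is 0.

Answer: 0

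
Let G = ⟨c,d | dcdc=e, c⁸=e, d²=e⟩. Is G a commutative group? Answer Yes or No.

c·d = cd but d·c = c⁷d, so c·d ≠ d·c and G is not abelian.

Answer: No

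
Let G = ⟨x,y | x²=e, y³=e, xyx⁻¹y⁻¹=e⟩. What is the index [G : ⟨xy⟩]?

First find ord(xy) by computing successive powers:
  (xy)¹ = xy, (xy)² = y², (xy)³ = x, (xy)⁴ = y, (xy)⁵ = xy², (xy)⁶ = e.
So |⟨xy⟩| = ord(xy) = 6. With |G| = 6, by Lagrange [G : ⟨xy⟩] = 6/6 = 1.

Answer: 1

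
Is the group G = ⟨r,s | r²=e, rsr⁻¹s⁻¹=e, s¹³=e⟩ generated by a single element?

|G| = 26. The element rs has order 26 (its powers give 26 distinct elements), so ⟨rs⟩ = G and G is cyclic.

Answer: Yes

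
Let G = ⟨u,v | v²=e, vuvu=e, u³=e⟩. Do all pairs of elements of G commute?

u·v = uv but v·u = u²v, so u·v ≠ v·u and G is not abelian.

Answer: No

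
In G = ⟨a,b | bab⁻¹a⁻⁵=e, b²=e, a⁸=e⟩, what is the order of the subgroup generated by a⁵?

|⟨a⁵⟩| equals the order of a⁵. Compute successive powers until reaching e:
  (a⁵)¹ = a⁵, (a⁵)² = a², (a⁵)³ = a⁷, (a⁵)⁴ = a⁴, (a⁵)⁵ = a, (a⁵)⁶ = a⁶, (a⁵)⁷ = a³, (a⁵)⁸ = e.
The smallest positive k with (a⁵)ᵏ = e is 8, so |⟨a⁵⟩| = 8.

Answer: 8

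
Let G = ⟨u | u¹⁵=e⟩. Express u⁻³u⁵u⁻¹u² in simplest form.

Multiply left to right, reducing at each step:
  (u¹²) · u⁵ = u²
  (u²) · u⁻¹ = u
  u · u² = u³

Answer: u³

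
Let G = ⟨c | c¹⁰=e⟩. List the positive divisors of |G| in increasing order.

|G| = 10 = 2 · 5. By Lagrange's theorem the order of any subgroup divides 10; the divisors of 10 are 1, 2, 5, 10.

Answer: 1, 2, 5, 10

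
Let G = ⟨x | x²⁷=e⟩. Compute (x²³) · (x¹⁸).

Compute (x²³) · (x¹⁸) by multiplying left to right and reducing via the relations at each step:
  (x²³) · x¹⁸ = x¹⁴

Answer: x¹⁴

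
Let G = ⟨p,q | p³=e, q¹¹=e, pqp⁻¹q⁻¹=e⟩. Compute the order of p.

Compute successive powers until reaching e:
  p¹ = p, p² = p², p³ = e.
The smallest positive k with pᵏ = e is 3.

Answer: 3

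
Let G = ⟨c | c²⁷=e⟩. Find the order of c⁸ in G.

Compute successive powers until reaching e:
  (c⁸)¹ = c⁸, (c⁸)² = c¹⁶, (c⁸)³ = c²⁴, (c⁸)⁴ = c⁵, (c⁸)⁵ = c¹³, (c⁸)⁶ = c²¹, (c⁸)⁷ = c², (c⁸)⁸ = c¹⁰, (c⁸)⁹ = c¹⁸, (c⁸)¹⁰ = c²⁶, (c⁸)¹¹ = c⁷, (c⁸)¹² = c¹⁵, (c⁸)¹³ = c²³, (c⁸)¹⁴ = c⁴, (c⁸)¹⁵ = c¹², (c⁸)¹⁶ = c²⁰, (c⁸)¹⁷ = c, (c⁸)¹⁸ = c⁹, (c⁸)¹⁹ = c¹⁷, (c⁸)²⁰ = c²⁵, (c⁸)²¹ = c⁶, (c⁸)²² = c¹⁴, (c⁸)²³ = c²², (c⁸)²⁴ = c³, (c⁸)²⁵ = c¹¹, (c⁸)²⁶ = c¹⁹, (c⁸)²⁷ = e.
The smallest positive k with (c⁸)ᵏ = e is 27.

Answer: 27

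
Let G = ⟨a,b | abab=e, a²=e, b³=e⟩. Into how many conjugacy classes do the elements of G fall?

The conjugacy classes (representative and size) are:
  [e] (size 1), [ab²] (size 3), [b²] (size 2).
Class equation: 1 + 3 + 2 = 6 = |G|. So G has 3 conjugacy classes.

Answer: 3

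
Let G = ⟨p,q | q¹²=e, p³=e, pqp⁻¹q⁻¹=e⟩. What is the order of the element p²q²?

Compute successive powers until reaching e:
  (p²q²)¹ = p²q², (p²q²)² = pq⁴, (p²q²)³ = q⁶, (p²q²)⁴ = p²q⁸, (p²q²)⁵ = pq¹⁰, (p²q²)⁶ = e.
The smallest positive k with (p²q²)ᵏ = e is 6.

Answer: 6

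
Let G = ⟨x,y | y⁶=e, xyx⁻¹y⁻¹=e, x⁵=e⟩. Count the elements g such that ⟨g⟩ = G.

G is cyclic of order 30. An element generates G iff its order is 30, and a cyclic group of order 30 has exactly φ(30) = 8 such elements.

Answer: 8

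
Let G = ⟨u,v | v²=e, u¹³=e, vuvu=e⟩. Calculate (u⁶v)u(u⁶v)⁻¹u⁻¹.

[(u⁶v), u] = (u⁶v)·u·(u⁶v)⁻¹·u⁻¹.
  (u⁶v) · u = u⁵v
  (u⁵v) · (u⁶v) = u¹²
  (u¹²) · (u¹²) = u¹¹

Answer: u¹¹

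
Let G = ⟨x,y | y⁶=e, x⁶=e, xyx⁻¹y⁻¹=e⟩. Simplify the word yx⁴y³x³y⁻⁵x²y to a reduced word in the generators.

Multiply left to right, reducing at each step:
  y · x⁴ = x⁴y
  (x⁴y) · y³ = x⁴y⁴
  (x⁴y⁴) · x³ = xy⁴
  (xy⁴) · y⁻⁵ = xy⁵
  (xy⁵) · x² = x³y⁵
  (x³y⁵) · y = x³

Answer: x³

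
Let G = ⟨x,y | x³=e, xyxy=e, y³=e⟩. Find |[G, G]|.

G' = [G, G] is generated by all commutators. The generator-pair commutators are: [x, y] = xy²x.
The subgroup they normally generate is {e, xy, x²y², xy²x}, of order 4.
Check: |G/G'| = 12/4 = 3 is the order of the abelianisation.

Answer: 4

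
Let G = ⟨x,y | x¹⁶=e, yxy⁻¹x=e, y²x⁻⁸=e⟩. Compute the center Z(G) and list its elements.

An element z ∈ Z(G) iff z commutes with every generator.
For example x⁸ is central: (x⁸)·x = x⁹ = x·(x⁸); (x⁸)·y = y⁻¹ = y·(x⁸).
Whereas x ∉ Z(G) since x·y = xy ≠ x⁷y⁻¹ = y·x.
Checking each of the 32 elements this way gives Z(G) = {e, x⁸}, of order 2.

Answer: {e, x⁸}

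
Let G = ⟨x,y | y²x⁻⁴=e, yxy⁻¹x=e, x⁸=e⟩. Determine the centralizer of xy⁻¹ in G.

⟨xy⁻¹⟩ ⊆ C_G(xy⁻¹) since powers of xy⁻¹ commute with xy⁻¹; so |C_G(xy⁻¹)| ≥ |⟨xy⁻¹⟩| = 4.
By orbit–stabilizer, |C_G(xy⁻¹)| = |G| / |conj. class of xy⁻¹| = 16 / 4 = 4.
The 4 elements commuting with xy⁻¹ are {e, x⁴, xy, xy⁻¹}.

Answer: {e, x⁴, xy, xy⁻¹}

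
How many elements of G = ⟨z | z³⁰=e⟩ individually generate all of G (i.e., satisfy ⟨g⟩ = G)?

G is cyclic of order 30. An element generates G iff its order is 30, and a cyclic group of order 30 has exactly φ(30) = 8 such elements.

Answer: 8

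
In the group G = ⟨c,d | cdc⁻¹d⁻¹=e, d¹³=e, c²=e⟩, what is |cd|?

Compute successive powers until reaching e:
  (cd)¹ = cd, (cd)² = d², (cd)³ = cd³, (cd)⁴ = d⁴, (cd)⁵ = cd⁵, (cd)⁶ = d⁶, (cd)⁷ = cd⁷, (cd)⁸ = d⁸, (cd)⁹ = cd⁹, (cd)¹⁰ = d¹⁰, (cd)¹¹ = cd¹¹, (cd)¹² = d¹², (cd)¹³ = c, (cd)¹⁴ = d, (cd)¹⁵ = cd², (cd)¹⁶ = d³, (cd)¹⁷ = cd⁴, (cd)¹⁸ = d⁵, (cd)¹⁹ = cd⁶, (cd)²⁰ = d⁷, (cd)²¹ = cd⁸, (cd)²² = d⁹, (cd)²³ = cd¹⁰, (cd)²⁴ = d¹¹, (cd)²⁵ = cd¹², (cd)²⁶ = e.
The smallest positive k with (cd)ᵏ = e is 26.

Answer: 26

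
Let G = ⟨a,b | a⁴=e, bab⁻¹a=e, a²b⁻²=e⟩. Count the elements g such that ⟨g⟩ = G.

⟨g⟩ = G would require ord(g) = |G| = 8, but the maximum element order in G is 4 < 8. So G is not cyclic and no single element generates it: the count is 0.

Answer: 0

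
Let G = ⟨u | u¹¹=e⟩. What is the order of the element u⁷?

Compute successive powers until reaching e:
  (u⁷)¹ = u⁷, (u⁷)² = u³, (u⁷)³ = u¹⁰, (u⁷)⁴ = u⁶, (u⁷)⁵ = u², (u⁷)⁶ = u⁹, (u⁷)⁷ = u⁵, (u⁷)⁸ = u, (u⁷)⁹ = u⁸, (u⁷)¹⁰ = u⁴, (u⁷)¹¹ = e.
The smallest positive k with (u⁷)ᵏ = e is 11.

Answer: 11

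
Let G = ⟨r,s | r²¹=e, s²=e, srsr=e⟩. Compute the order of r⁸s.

Compute successive powers until reaching e:
  (r⁸s)¹ = r⁸s, (r⁸s)² = e.
The smallest positive k with (r⁸s)ᵏ = e is 2.

Answer: 2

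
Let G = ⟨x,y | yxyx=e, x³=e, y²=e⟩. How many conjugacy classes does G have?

The conjugacy classes (representative and size) are:
  [e] (size 1), [x] (size 2), [xy] (size 3).
Class equation: 1 + 2 + 3 = 6 = |G|. So G has 3 conjugacy classes.

Answer: 3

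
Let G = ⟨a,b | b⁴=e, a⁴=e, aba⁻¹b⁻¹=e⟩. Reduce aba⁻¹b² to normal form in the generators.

Multiply left to right, reducing at each step:
  a · b = ab
  (ab) · a⁻¹ = b
  b · b² = b³

Answer: b³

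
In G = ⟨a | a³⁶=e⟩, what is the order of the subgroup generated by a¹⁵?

|⟨a¹⁵⟩| equals the order of a¹⁵. Compute successive powers until reaching e:
  (a¹⁵)¹ = a¹⁵, (a¹⁵)² = a³⁰, (a¹⁵)³ = a⁹, (a¹⁵)⁴ = a²⁴, (a¹⁵)⁵ = a³, (a¹⁵)⁶ = a¹⁸, (a¹⁵)⁷ = a³³, (a¹⁵)⁸ = a¹², (a¹⁵)⁹ = a²⁷, (a¹⁵)¹⁰ = a⁶, (a¹⁵)¹¹ = a²¹, (a¹⁵)¹² = e.
The smallest positive k with (a¹⁵)ᵏ = e is 12, so |⟨a¹⁵⟩| = 12.

Answer: 12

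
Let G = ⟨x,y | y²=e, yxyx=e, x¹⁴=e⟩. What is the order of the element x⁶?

Compute successive powers until reaching e:
  (x⁶)¹ = x⁶, (x⁶)² = x¹², (x⁶)³ = x⁴, (x⁶)⁴ = x¹⁰, (x⁶)⁵ = x², (x⁶)⁶ = x⁸, (x⁶)⁷ = e.
The smallest positive k with (x⁶)ᵏ = e is 7.

Answer: 7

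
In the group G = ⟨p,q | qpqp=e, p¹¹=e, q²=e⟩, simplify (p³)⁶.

Compute successive powers of (p³), reducing at each step:
  (p³)²: (p³) · p³ = p⁶
  (p³)³: (p⁶) · p³ = p⁹
  (p³)⁴: (p⁹) · p³ = p
  (p³)⁵: p · p³ = p⁴
  (p³)⁶: (p⁴) · p³ = p⁷

Answer: p⁷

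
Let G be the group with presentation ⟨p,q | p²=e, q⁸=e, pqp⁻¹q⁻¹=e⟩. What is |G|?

Enumerate words in the generators, reducing via the relations: the distinct elements are
  {e, p, q, pq, q², q³, q⁴, q⁵, q⁶, q⁷, pq², pq³, pq⁴, pq⁵, pq⁶, pq⁷}.
No further products give new elements, so |G| = 16.

Answer: 16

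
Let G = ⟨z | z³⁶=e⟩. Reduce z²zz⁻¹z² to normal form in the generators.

Multiply left to right, reducing at each step:
  (z²) · z = z³
  (z³) · z⁻¹ = z²
  (z²) · z² = z⁴

Answer: z⁴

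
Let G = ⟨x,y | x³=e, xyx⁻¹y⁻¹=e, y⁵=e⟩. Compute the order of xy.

Compute successive powers until reaching e:
  (xy)¹ = xy, (xy)² = x²y², (xy)³ = y³, (xy)⁴ = xy⁴, (xy)⁵ = x², (xy)⁶ = y, (xy)⁷ = xy², (xy)⁸ = x²y³, (xy)⁹ = y⁴, (xy)¹⁰ = x, (xy)¹¹ = x²y, (xy)¹² = y², (xy)¹³ = xy³, (xy)¹⁴ = x²y⁴, (xy)¹⁵ = e.
The smallest positive k with (xy)ᵏ = e is 15.

Answer: 15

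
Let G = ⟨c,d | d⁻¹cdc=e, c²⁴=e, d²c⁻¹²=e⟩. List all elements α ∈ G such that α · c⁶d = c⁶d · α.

⟨c⁶d⟩ ⊆ C_G(c⁶d) since powers of c⁶d commute with c⁶d; so |C_G(c⁶d)| ≥ |⟨c⁶d⟩| = 4.
By orbit–stabilizer, |C_G(c⁶d)| = |G| / |conj. class of c⁶d| = 48 / 12 = 4.
The 4 elements commuting with c⁶d are {e, c¹², c⁶d, c⁶d⁻¹}.

Answer: {e, c¹², c⁶d, c⁶d⁻¹}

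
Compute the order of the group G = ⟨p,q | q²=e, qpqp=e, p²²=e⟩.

Enumerate words in the generators, reducing via the relations: the distinct elements are
  {e, p, q, pq, p², p³, p⁴, p⁵, p⁶, p⁷, p⁸, p⁹, p²q, p²¹, p²⁰, p³q, p¹², p¹³, p¹¹, p¹⁰, p¹⁴, p¹⁵, p¹⁶, p¹⁷, p¹⁸, p¹⁹, p⁴q, p⁵q, p⁶q, p⁷q, p⁸q, p⁹q, p²¹q, p²⁰q, p¹²q, p¹³q, p¹¹q, p¹⁰q, p¹⁴q, p¹⁵q, p¹⁶q, p¹⁷q, p¹⁸q, p¹⁹q}.
No further products give new elements, so |G| = 44.

Answer: 44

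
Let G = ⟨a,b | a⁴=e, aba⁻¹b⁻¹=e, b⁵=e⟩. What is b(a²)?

Compute b · (a²) by multiplying left to right and reducing via the relations at each step:
  b · a² = a²b

Answer: a²b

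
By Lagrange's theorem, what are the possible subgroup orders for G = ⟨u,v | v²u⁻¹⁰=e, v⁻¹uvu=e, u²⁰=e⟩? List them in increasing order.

|G| = 40 = 2³ · 5. By Lagrange's theorem the order of any subgroup divides 40; the divisors of 40 are 1, 2, 4, 5, 8, 10, 20, 40.

Answer: 1, 2, 4, 5, 8, 10, 20, 40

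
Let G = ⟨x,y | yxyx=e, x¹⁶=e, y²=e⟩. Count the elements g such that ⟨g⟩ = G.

⟨g⟩ = G would require ord(g) = |G| = 32, but the maximum element order in G is 16 < 32. So G is not cyclic and no single element generates it: the count is 0.

Answer: 0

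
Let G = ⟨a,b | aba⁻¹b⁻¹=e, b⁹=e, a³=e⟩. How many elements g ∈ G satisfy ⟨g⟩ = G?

⟨g⟩ = G would require ord(g) = |G| = 27, but the maximum element order in G is 9 < 27. So G is not cyclic and no single element generates it: the count is 0.

Answer: 0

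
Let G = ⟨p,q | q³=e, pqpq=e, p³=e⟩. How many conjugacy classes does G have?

The conjugacy classes (representative and size) are:
  [e] (size 1), [qp²] (size 4), [q²p] (size 4), [p²q²] (size 3).
Class equation: 1 + 4 + 4 + 3 = 12 = |G|. So G has 4 conjugacy classes.

Answer: 4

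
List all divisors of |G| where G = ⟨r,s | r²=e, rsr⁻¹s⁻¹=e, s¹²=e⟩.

|G| = 24 = 2³ · 3. By Lagrange's theorem the order of any subgroup divides 24; the divisors of 24 are 1, 2, 3, 4, 6, 8, 12, 24.

Answer: 1, 2, 3, 4, 6, 8, 12, 24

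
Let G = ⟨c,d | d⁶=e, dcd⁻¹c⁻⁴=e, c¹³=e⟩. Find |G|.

Enumerate words in the generators, reducing via the relations: the distinct elements are
  {c, d, e, cd, c², c³, c⁴, c⁵, c⁶, c⁷, c⁸, c⁹, d², d³, d⁴, d⁵, cd², cd³, cd⁴, cd⁵, c²d, c³d, c¹², c¹¹, c¹⁰, c⁴d, c⁵d, c⁶d, c⁷d, c⁸d, c⁹d, c²d², c²d³, c²d⁴, c²d⁵, c³d², c³d³, c³d⁴, c³d⁵, c¹²d, c¹¹d, c¹⁰d, c⁴d², c⁴d³, c⁴d⁴, c⁴d⁵, c⁵d², c⁵d³, c⁵d⁴, c⁵d⁵, c⁶d², c⁶d³, c⁶d⁴, c⁶d⁵, c⁷d², c⁷d³, c⁷d⁴, c⁷d⁵, c⁸d², c⁸d³, c⁸d⁴, c⁸d⁵, c⁹d², c⁹d³, c⁹d⁴, c⁹d⁵, c¹²d², c¹²d³, c¹²d⁴, c¹²d⁵, c¹¹d², c¹¹d³, c¹¹d⁴, c¹¹d⁵, c¹⁰d², c¹⁰d³, c¹⁰d⁴, c¹⁰d⁵}.
No further products give new elements, so |G| = 78.

Answer: 78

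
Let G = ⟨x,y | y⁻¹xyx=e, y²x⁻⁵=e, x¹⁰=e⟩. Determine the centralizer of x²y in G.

⟨x²y⟩ ⊆ C_G(x²y) since powers of x²y commute with x²y; so |C_G(x²y)| ≥ |⟨x²y⟩| = 4.
By orbit–stabilizer, |C_G(x²y)| = |G| / |conj. class of x²y| = 20 / 5 = 4.
The 4 elements commuting with x²y are {e, x⁵, x²y, x²y⁻¹}.

Answer: {e, x⁵, x²y, x²y⁻¹}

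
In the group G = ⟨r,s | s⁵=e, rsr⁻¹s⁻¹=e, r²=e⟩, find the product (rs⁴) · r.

Compute (rs⁴) · r by multiplying left to right and reducing via the relations at each step:
  (rs⁴) · r = s⁴

Answer: s⁴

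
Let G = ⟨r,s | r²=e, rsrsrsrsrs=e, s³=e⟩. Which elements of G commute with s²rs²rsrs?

⟨s²rs²rsrs⟩ ⊆ C_G(s²rs²rsrs) since powers of s²rs²rsrs commute with s²rs²rsrs; so |C_G(s²rs²rsrs)| ≥ |⟨s²rs²rsrs⟩| = 2.
By orbit–stabilizer, |C_G(s²rs²rsrs)| = |G| / |conj. class of s²rs²rsrs| = 60 / 15 = 4.
The 4 elements commuting with s²rs²rsrs are {e, rs²rsr, s²rs²rsrs, srs²rsrs²}.

Answer: {e, rs²rsr, s²rs²rsrs, srs²rsrs²}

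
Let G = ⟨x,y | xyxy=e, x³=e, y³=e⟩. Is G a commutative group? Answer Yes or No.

x·y = xy but y·x = x²y², so x·y ≠ y·x and G is not abelian.

Answer: No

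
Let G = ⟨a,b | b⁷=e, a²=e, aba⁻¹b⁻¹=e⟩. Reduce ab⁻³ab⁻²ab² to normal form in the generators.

Multiply left to right, reducing at each step:
  a · b⁻³ = ab⁴
  (ab⁴) · a = b⁴
  (b⁴) · b⁻² = b²
  (b²) · a = ab²
  (ab²) · b² = ab⁴

Answer: ab⁴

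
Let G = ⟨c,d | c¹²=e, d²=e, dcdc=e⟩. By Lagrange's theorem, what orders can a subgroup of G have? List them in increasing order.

|G| = 24 = 2³ · 3. By Lagrange's theorem the order of any subgroup divides 24; the divisors of 24 are 1, 2, 3, 4, 6, 8, 12, 24.

Answer: 1, 2, 3, 4, 6, 8, 12, 24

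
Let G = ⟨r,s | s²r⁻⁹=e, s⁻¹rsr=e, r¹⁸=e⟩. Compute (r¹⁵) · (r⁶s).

Compute (r¹⁵) · (r⁶s) by multiplying left to right and reducing via the relations at each step:
  (r¹⁵) · r⁶ = r³
  (r³) · s = r³s

Answer: r³s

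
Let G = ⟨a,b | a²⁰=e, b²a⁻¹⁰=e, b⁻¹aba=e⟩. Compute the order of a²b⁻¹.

Compute successive powers until reaching e:
  (a²b⁻¹)¹ = a²b⁻¹, (a²b⁻¹)² = a¹⁰, (a²b⁻¹)³ = a²b, (a²b⁻¹)⁴ = e.
The smallest positive k with (a²b⁻¹)ᵏ = e is 4.

Answer: 4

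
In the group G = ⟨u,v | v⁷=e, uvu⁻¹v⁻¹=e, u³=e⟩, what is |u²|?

Compute successive powers until reaching e:
  (u²)¹ = u², (u²)² = u, (u²)³ = e.
The smallest positive k with (u²)ᵏ = e is 3.

Answer: 3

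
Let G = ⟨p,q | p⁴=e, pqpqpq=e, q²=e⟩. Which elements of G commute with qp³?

⟨qp³⟩ ⊆ C_G(qp³) since powers of qp³ commute with qp³; so |C_G(qp³)| ≥ |⟨qp³⟩| = 3.
By orbit–stabilizer, |C_G(qp³)| = |G| / |conj. class of qp³| = 24 / 8 = 3.
The 3 elements commuting with qp³ are {e, pq, qp³}.

Answer: {e, pq, qp³}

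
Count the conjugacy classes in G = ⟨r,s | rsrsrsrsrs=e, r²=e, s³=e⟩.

The conjugacy classes (representative and size) are:
  [e] (size 1), [rsrs²rsrs²r] (size 15), [srsrs²r] (size 20), [rs²rs²r] (size 12), [s²rsrs²] (size 12).
Class equation: 1 + 15 + 20 + 12 + 12 = 60 = |G|. So G has 5 conjugacy classes.

Answer: 5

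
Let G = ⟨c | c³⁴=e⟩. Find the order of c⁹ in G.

Compute successive powers until reaching e:
  (c⁹)¹ = c⁹, (c⁹)² = c¹⁸, (c⁹)³ = c²⁷, (c⁹)⁴ = c², (c⁹)⁵ = c¹¹, (c⁹)⁶ = c²⁰, (c⁹)⁷ = c²⁹, (c⁹)⁸ = c⁴, (c⁹)⁹ = c¹³, (c⁹)¹⁰ = c²², (c⁹)¹¹ = c³¹, (c⁹)¹² = c⁶, (c⁹)¹³ = c¹⁵, (c⁹)¹⁴ = c²⁴, (c⁹)¹⁵ = c³³, (c⁹)¹⁶ = c⁸, (c⁹)¹⁷ = c¹⁷, (c⁹)¹⁸ = c²⁶, (c⁹)¹⁹ = c, (c⁹)²⁰ = c¹⁰, (c⁹)²¹ = c¹⁹, (c⁹)²² = c²⁸, (c⁹)²³ = c³, (c⁹)²⁴ = c¹², (c⁹)²⁵ = c²¹, (c⁹)²⁶ = c³⁰, (c⁹)²⁷ = c⁵, (c⁹)²⁸ = c¹⁴, (c⁹)²⁹ = c²³, (c⁹)³⁰ = c³², (c⁹)³¹ = c⁷, (c⁹)³² = c¹⁶, (c⁹)³³ = c²⁵, (c⁹)³⁴ = e.
The smallest positive k with (c⁹)ᵏ = e is 34.

Answer: 34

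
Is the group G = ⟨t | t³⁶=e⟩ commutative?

G has a single generator, so G is cyclic and hence abelian.

Answer: Yes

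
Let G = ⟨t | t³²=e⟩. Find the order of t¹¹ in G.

Compute successive powers until reaching e:
  (t¹¹)¹ = t¹¹, (t¹¹)² = t²², (t¹¹)³ = t, (t¹¹)⁴ = t¹², (t¹¹)⁵ = t²³, (t¹¹)⁶ = t², (t¹¹)⁷ = t¹³, (t¹¹)⁸ = t²⁴, (t¹¹)⁹ = t³, (t¹¹)¹⁰ = t¹⁴, (t¹¹)¹¹ = t²⁵, (t¹¹)¹² = t⁴, (t¹¹)¹³ = t¹⁵, (t¹¹)¹⁴ = t²⁶, (t¹¹)¹⁵ = t⁵, (t¹¹)¹⁶ = t¹⁶, (t¹¹)¹⁷ = t²⁷, (t¹¹)¹⁸ = t⁶, (t¹¹)¹⁹ = t¹⁷, (t¹¹)²⁰ = t²⁸, (t¹¹)²¹ = t⁷, (t¹¹)²² = t¹⁸, (t¹¹)²³ = t²⁹, (t¹¹)²⁴ = t⁸, (t¹¹)²⁵ = t¹⁹, (t¹¹)²⁶ = t³⁰, (t¹¹)²⁷ = t⁹, (t¹¹)²⁸ = t²⁰, (t¹¹)²⁹ = t³¹, (t¹¹)³⁰ = t¹⁰, (t¹¹)³¹ = t²¹, (t¹¹)³² = e.
The smallest positive k with (t¹¹)ᵏ = e is 32.

Answer: 32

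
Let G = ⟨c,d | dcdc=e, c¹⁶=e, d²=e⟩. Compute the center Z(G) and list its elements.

An element z ∈ Z(G) iff z commutes with every generator.
For example c⁸ is central: (c⁸)·c = c⁹ = c·(c⁸); (c⁸)·d = c⁸d = d·(c⁸).
Whereas c ∉ Z(G) since c·d = cd ≠ c¹⁵d = d·c.
Checking each of the 32 elements this way gives Z(G) = {e, c⁸}, of order 2.

Answer: {e, c⁸}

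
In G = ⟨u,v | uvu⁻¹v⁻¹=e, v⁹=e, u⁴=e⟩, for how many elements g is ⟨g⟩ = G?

G is cyclic of order 36. An element generates G iff its order is 36, and a cyclic group of order 36 has exactly φ(36) = 12 such elements.

Answer: 12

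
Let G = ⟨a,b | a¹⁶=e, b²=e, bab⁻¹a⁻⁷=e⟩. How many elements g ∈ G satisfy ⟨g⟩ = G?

⟨g⟩ = G would require ord(g) = |G| = 32, but the maximum element order in G is 16 < 32. So G is not cyclic and no single element generates it: the count is 0.

Answer: 0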